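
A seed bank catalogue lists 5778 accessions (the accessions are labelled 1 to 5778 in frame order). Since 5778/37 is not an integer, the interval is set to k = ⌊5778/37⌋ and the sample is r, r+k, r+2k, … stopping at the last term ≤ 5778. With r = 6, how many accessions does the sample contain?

k = ⌊5778/37⌋ = 156
Achieved size = ⌊(5778 − 6)/156⌋ + 1 = ⌊5772/156⌋ + 1 = 37 + 1 = 38
(last selection: 6 + 37×156 = 5778 ≤ 5778; next would be 5934 > 5778)

38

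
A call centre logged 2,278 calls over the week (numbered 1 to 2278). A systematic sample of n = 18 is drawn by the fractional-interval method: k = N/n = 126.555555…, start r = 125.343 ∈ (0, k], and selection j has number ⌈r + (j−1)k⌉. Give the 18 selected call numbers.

126, 252, 379, 506, 632, 759, 885, 1012, 1138, 1265, 1391, 1518, 1645, 1771, 1898, 2024, 2151, 2277

j=1: r + 0k = 125.343 → ⌈·⌉ = 126
j=2: r + 1k = 251.898555… → ⌈·⌉ = 252
j=3: r + 2k = 378.454111… → ⌈·⌉ = 379
j=4: r + 3k = 505.009666… → ⌈·⌉ = 506
j=5: r + 4k = 631.565222… → ⌈·⌉ = 632
j=6: r + 5k = 758.120777… → ⌈·⌉ = 759
j=7: r + 6k = 884.676333… → ⌈·⌉ = 885
j=8: r + 7k = 1011.231888… → ⌈·⌉ = 1012
j=9: r + 8k = 1137.787444… → ⌈·⌉ = 1138
j=10: r + 9k = 1264.343 → ⌈·⌉ = 1265
j=11: r + 10k = 1390.898555… → ⌈·⌉ = 1391
j=12: r + 11k = 1517.454111… → ⌈·⌉ = 1518
j=13: r + 12k = 1644.009666… → ⌈·⌉ = 1645
j=14: r + 13k = 1770.565222… → ⌈·⌉ = 1771
j=15: r + 14k = 1897.120777… → ⌈·⌉ = 1898
j=16: r + 15k = 2023.676333… → ⌈·⌉ = 2024
j=17: r + 16k = 2150.231888… → ⌈·⌉ = 2151
j=18: r + 17k = 2276.787444… → ⌈·⌉ = 2277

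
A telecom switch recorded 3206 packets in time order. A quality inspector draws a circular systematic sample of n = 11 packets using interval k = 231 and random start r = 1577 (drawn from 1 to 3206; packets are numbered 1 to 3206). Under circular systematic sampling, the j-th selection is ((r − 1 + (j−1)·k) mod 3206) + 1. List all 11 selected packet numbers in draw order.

1577, 1808, 2039, 2270, 2501, 2732, 2963, 3194, 219, 450, 681

Selection 1: 1577
Selection 2: 1577 + 231 = 1808
Selection 3: 1808 + 231 = 2039
Selection 4: 2039 + 231 = 2270
Selection 5: 2270 + 231 = 2501
Selection 6: 2501 + 231 = 2732
Selection 7: 2732 + 231 = 2963
Selection 8: 2963 + 231 = 3194
Selection 9: 3194 + 231 = 3425 → 3425 − 3206 = 219
Selection 10: 219 + 231 = 450
Selection 11: 450 + 231 = 681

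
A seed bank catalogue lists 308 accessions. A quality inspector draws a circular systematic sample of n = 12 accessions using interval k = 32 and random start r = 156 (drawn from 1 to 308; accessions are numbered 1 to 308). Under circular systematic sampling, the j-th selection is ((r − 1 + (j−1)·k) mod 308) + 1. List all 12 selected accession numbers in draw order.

Selection 1: 156
Selection 2: 156 + 32 = 188
Selection 3: 188 + 32 = 220
Selection 4: 220 + 32 = 252
Selection 5: 252 + 32 = 284
Selection 6: 284 + 32 = 316 → 316 − 308 = 8
Selection 7: 8 + 32 = 40
Selection 8: 40 + 32 = 72
Selection 9: 72 + 32 = 104
Selection 10: 104 + 32 = 136
Selection 11: 136 + 32 = 168
Selection 12: 168 + 32 = 200

156, 188, 220, 252, 284, 8, 40, 72, 104, 136, 168, 200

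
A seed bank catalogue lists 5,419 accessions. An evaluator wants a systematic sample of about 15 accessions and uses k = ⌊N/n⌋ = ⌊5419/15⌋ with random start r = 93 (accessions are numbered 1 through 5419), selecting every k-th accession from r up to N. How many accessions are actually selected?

15

k = ⌊5419/15⌋ = 361
Achieved size = ⌊(5419 − 93)/361⌋ + 1 = ⌊5326/361⌋ + 1 = 14 + 1 = 15
(last selection: 93 + 14×361 = 5147 ≤ 5419; next would be 5508 > 5419)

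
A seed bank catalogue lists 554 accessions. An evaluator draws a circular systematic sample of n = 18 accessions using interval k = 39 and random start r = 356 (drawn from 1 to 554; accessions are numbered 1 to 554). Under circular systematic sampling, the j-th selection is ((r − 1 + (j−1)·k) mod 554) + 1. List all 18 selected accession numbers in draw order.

356, 395, 434, 473, 512, 551, 36, 75, 114, 153, 192, 231, 270, 309, 348, 387, 426, 465

Selection 1: 356
Selection 2: 356 + 39 = 395
Selection 3: 395 + 39 = 434
Selection 4: 434 + 39 = 473
Selection 5: 473 + 39 = 512
Selection 6: 512 + 39 = 551
Selection 7: 551 + 39 = 590 → 590 − 554 = 36
Selection 8: 36 + 39 = 75
Selection 9: 75 + 39 = 114
Selection 10: 114 + 39 = 153
Selection 11: 153 + 39 = 192
Selection 12: 192 + 39 = 231
Selection 13: 231 + 39 = 270
Selection 14: 270 + 39 = 309
Selection 15: 309 + 39 = 348
Selection 16: 348 + 39 = 387
Selection 17: 387 + 39 = 426
Selection 18: 426 + 39 = 465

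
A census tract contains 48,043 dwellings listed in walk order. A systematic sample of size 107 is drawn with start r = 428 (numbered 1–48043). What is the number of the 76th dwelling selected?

34103

k = 48043/107 = 449
76th selection = r + (76−1)·k = 428 + 75×449 = 428 + 33675 = 34103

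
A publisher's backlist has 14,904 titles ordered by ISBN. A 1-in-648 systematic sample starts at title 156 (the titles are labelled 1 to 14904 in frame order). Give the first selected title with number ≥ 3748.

4044

k = 648
Steps past start: ⌈(3748 − 156)/648⌉ = ⌈3592/648⌉ = 6
Selected title: 156 + 6×648 = 4044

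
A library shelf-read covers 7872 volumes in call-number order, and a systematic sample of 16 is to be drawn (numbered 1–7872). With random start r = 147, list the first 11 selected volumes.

147, 639, 1131, 1623, 2115, 2607, 3099, 3591, 4083, 4575, 5067

k = N/n = 7872/16 = 492
volume 1: 147
volume 2: 147 + 492 = 639
volume 3: 639 + 492 = 1131
volume 4: 1131 + 492 = 1623
volume 5: 1623 + 492 = 2115
volume 6: 2115 + 492 = 2607
volume 7: 2607 + 492 = 3099
volume 8: 3099 + 492 = 3591
volume 9: 3591 + 492 = 4083
volume 10: 4083 + 492 = 4575
volume 11: 4575 + 492 = 5067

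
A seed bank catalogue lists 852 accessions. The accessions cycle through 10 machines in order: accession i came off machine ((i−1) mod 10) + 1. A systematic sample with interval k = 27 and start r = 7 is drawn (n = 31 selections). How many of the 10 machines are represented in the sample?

Consecutive selections differ by k = 27, so their machine numbers differ by 27 mod 10 = 7.
gcd(27, 10) = 1, so the sample visits 10/1 = 10 distinct residues mod 10.
Start 7 is machine 7; the machines hit are 1, 2, 3, 4, 5, 6, 7, 8, 9, 10.

10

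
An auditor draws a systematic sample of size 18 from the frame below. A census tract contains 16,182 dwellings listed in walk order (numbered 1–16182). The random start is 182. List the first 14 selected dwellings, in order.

k = N/n = 16182/18 = 899
dwelling 1: 182
dwelling 2: 182 + 899 = 1081
dwelling 3: 1081 + 899 = 1980
dwelling 4: 1980 + 899 = 2879
dwelling 5: 2879 + 899 = 3778
dwelling 6: 3778 + 899 = 4677
dwelling 7: 4677 + 899 = 5576
dwelling 8: 5576 + 899 = 6475
dwelling 9: 6475 + 899 = 7374
dwelling 10: 7374 + 899 = 8273
dwelling 11: 8273 + 899 = 9172
dwelling 12: 9172 + 899 = 10071
dwelling 13: 10071 + 899 = 10970
dwelling 14: 10970 + 899 = 11869

182, 1081, 1980, 2879, 3778, 4677, 5576, 6475, 7374, 8273, 9172, 10071, 10970, 11869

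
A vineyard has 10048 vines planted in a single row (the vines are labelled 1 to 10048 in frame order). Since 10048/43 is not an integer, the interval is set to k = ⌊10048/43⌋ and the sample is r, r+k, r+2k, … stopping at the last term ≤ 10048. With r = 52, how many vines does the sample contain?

43

k = ⌊10048/43⌋ = 233
Achieved size = ⌊(10048 − 52)/233⌋ + 1 = ⌊9996/233⌋ + 1 = 42 + 1 = 43
(last selection: 52 + 42×233 = 9838 ≤ 10048; next would be 10071 > 10048)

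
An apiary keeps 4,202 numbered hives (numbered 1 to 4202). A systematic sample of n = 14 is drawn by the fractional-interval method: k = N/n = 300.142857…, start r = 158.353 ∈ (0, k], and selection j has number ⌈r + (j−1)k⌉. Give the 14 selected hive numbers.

159, 459, 759, 1059, 1359, 1660, 1960, 2260, 2560, 2860, 3160, 3460, 3761, 4061

j=1: r + 0k = 158.353 → ⌈·⌉ = 159
j=2: r + 1k = 458.495857… → ⌈·⌉ = 459
j=3: r + 2k = 758.638714… → ⌈·⌉ = 759
j=4: r + 3k = 1058.781571… → ⌈·⌉ = 1059
j=5: r + 4k = 1358.924428… → ⌈·⌉ = 1359
j=6: r + 5k = 1659.067285… → ⌈·⌉ = 1660
j=7: r + 6k = 1959.210142… → ⌈·⌉ = 1960
j=8: r + 7k = 2259.353 → ⌈·⌉ = 2260
j=9: r + 8k = 2559.495857… → ⌈·⌉ = 2560
j=10: r + 9k = 2859.638714… → ⌈·⌉ = 2860
j=11: r + 10k = 3159.781571… → ⌈·⌉ = 3160
j=12: r + 11k = 3459.924428… → ⌈·⌉ = 3460
j=13: r + 12k = 3760.067285… → ⌈·⌉ = 3761
j=14: r + 13k = 4060.210142… → ⌈·⌉ = 4061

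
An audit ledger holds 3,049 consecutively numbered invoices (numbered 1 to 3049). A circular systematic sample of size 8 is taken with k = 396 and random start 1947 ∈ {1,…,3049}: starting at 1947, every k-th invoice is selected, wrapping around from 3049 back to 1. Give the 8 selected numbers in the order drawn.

1947, 2343, 2739, 86, 482, 878, 1274, 1670

Selection 1: 1947
Selection 2: 1947 + 396 = 2343
Selection 3: 2343 + 396 = 2739
Selection 4: 2739 + 396 = 3135 → 3135 − 3049 = 86
Selection 5: 86 + 396 = 482
Selection 6: 482 + 396 = 878
Selection 7: 878 + 396 = 1274
Selection 8: 1274 + 396 = 1670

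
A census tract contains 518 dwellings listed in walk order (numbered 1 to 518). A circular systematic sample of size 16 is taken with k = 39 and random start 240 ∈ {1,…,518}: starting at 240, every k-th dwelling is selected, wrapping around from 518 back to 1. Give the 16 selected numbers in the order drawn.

240, 279, 318, 357, 396, 435, 474, 513, 34, 73, 112, 151, 190, 229, 268, 307

Selection 1: 240
Selection 2: 240 + 39 = 279
Selection 3: 279 + 39 = 318
Selection 4: 318 + 39 = 357
Selection 5: 357 + 39 = 396
Selection 6: 396 + 39 = 435
Selection 7: 435 + 39 = 474
Selection 8: 474 + 39 = 513
Selection 9: 513 + 39 = 552 → 552 − 518 = 34
Selection 10: 34 + 39 = 73
Selection 11: 73 + 39 = 112
Selection 12: 112 + 39 = 151
Selection 13: 151 + 39 = 190
Selection 14: 190 + 39 = 229
Selection 15: 229 + 39 = 268
Selection 16: 268 + 39 = 307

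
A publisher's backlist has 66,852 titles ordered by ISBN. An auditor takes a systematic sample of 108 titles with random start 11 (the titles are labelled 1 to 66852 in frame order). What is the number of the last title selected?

66244

k = 66852/108 = 619
108th selection = r + (108−1)·k = 11 + 107×619 = 11 + 66233 = 66244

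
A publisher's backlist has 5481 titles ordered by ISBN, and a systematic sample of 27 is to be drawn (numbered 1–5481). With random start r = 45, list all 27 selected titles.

45, 248, 451, 654, 857, 1060, 1263, 1466, 1669, 1872, 2075, 2278, 2481, 2684, 2887, 3090, 3293, 3496, 3699, 3902, 4105, 4308, 4511, 4714, 4917, 5120, 5323

k = N/n = 5481/27 = 203
title 1: 45
title 2: 45 + 203 = 248
title 3: 248 + 203 = 451
title 4: 451 + 203 = 654
title 5: 654 + 203 = 857
title 6: 857 + 203 = 1060
title 7: 1060 + 203 = 1263
title 8: 1263 + 203 = 1466
title 9: 1466 + 203 = 1669
title 10: 1669 + 203 = 1872
title 11: 1872 + 203 = 2075
title 12: 2075 + 203 = 2278
title 13: 2278 + 203 = 2481
title 14: 2481 + 203 = 2684
title 15: 2684 + 203 = 2887
title 16: 2887 + 203 = 3090
title 17: 3090 + 203 = 3293
title 18: 3293 + 203 = 3496
title 19: 3496 + 203 = 3699
title 20: 3699 + 203 = 3902
title 21: 3902 + 203 = 4105
title 22: 4105 + 203 = 4308
title 23: 4308 + 203 = 4511
title 24: 4511 + 203 = 4714
title 25: 4714 + 203 = 4917
title 26: 4917 + 203 = 5120
title 27: 5120 + 203 = 5323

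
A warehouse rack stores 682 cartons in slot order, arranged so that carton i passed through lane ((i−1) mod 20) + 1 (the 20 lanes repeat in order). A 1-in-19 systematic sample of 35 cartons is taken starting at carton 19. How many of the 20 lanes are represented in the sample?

Consecutive selections differ by k = 19, so their lane numbers differ by 19 mod 20 = 19.
gcd(19, 20) = 1, so the sample visits 20/1 = 20 distinct residues mod 20.
Start 19 is lane 19; the lanes hit are 1, 2, 3, 4, 5, 6, 7, 8, 9, 10, 11, 12, 13, 14, 15, 16, 17, 18, 19, 20.

20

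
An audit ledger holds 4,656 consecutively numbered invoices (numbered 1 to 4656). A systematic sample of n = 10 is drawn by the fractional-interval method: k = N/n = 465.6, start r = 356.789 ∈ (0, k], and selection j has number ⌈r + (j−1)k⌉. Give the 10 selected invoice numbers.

357, 823, 1288, 1754, 2220, 2685, 3151, 3616, 4082, 4548

j=1: r + 0k = 356.789 → ⌈·⌉ = 357
j=2: r + 1k = 822.389 → ⌈·⌉ = 823
j=3: r + 2k = 1287.989 → ⌈·⌉ = 1288
j=4: r + 3k = 1753.589 → ⌈·⌉ = 1754
j=5: r + 4k = 2219.189 → ⌈·⌉ = 2220
j=6: r + 5k = 2684.789 → ⌈·⌉ = 2685
j=7: r + 6k = 3150.389 → ⌈·⌉ = 3151
j=8: r + 7k = 3615.989 → ⌈·⌉ = 3616
j=9: r + 8k = 4081.589 → ⌈·⌉ = 4082
j=10: r + 9k = 4547.189 → ⌈·⌉ = 4548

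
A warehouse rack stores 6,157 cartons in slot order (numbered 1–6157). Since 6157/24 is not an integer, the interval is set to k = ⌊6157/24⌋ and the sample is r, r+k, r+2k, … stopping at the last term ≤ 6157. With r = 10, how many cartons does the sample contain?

k = ⌊6157/24⌋ = 256
Achieved size = ⌊(6157 − 10)/256⌋ + 1 = ⌊6147/256⌋ + 1 = 24 + 1 = 25
(last selection: 10 + 24×256 = 6154 ≤ 6157; next would be 6410 > 6157)

25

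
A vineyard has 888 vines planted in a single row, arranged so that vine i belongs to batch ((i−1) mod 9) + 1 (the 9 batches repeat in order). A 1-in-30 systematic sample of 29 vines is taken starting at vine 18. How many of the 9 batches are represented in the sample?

3

Consecutive selections differ by k = 30, so their batch numbers differ by 30 mod 9 = 3.
gcd(30, 9) = 3, so the sample visits 9/3 = 3 distinct residues mod 9.
Start 18 is batch 9; the batches hit are 3, 6, 9.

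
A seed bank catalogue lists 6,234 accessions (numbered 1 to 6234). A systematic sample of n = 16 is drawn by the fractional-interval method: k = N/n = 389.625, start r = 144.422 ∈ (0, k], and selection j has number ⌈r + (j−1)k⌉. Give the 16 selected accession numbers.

j=1: r + 0k = 144.422 → ⌈·⌉ = 145
j=2: r + 1k = 534.047 → ⌈·⌉ = 535
j=3: r + 2k = 923.672 → ⌈·⌉ = 924
j=4: r + 3k = 1313.297 → ⌈·⌉ = 1314
j=5: r + 4k = 1702.922 → ⌈·⌉ = 1703
j=6: r + 5k = 2092.547 → ⌈·⌉ = 2093
j=7: r + 6k = 2482.172 → ⌈·⌉ = 2483
j=8: r + 7k = 2871.797 → ⌈·⌉ = 2872
j=9: r + 8k = 3261.422 → ⌈·⌉ = 3262
j=10: r + 9k = 3651.047 → ⌈·⌉ = 3652
j=11: r + 10k = 4040.672 → ⌈·⌉ = 4041
j=12: r + 11k = 4430.297 → ⌈·⌉ = 4431
j=13: r + 12k = 4819.922 → ⌈·⌉ = 4820
j=14: r + 13k = 5209.547 → ⌈·⌉ = 5210
j=15: r + 14k = 5599.172 → ⌈·⌉ = 5600
j=16: r + 15k = 5988.797 → ⌈·⌉ = 5989

145, 535, 924, 1314, 1703, 2093, 2483, 2872, 3262, 3652, 4041, 4431, 4820, 5210, 5600, 5989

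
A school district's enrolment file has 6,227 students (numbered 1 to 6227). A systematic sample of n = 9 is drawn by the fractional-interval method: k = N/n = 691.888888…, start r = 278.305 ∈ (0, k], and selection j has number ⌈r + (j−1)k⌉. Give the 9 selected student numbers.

j=1: r + 0k = 278.305 → ⌈·⌉ = 279
j=2: r + 1k = 970.193888… → ⌈·⌉ = 971
j=3: r + 2k = 1662.082777… → ⌈·⌉ = 1663
j=4: r + 3k = 2353.971666… → ⌈·⌉ = 2354
j=5: r + 4k = 3045.860555… → ⌈·⌉ = 3046
j=6: r + 5k = 3737.749444… → ⌈·⌉ = 3738
j=7: r + 6k = 4429.638333… → ⌈·⌉ = 4430
j=8: r + 7k = 5121.527222… → ⌈·⌉ = 5122
j=9: r + 8k = 5813.416111… → ⌈·⌉ = 5814

279, 971, 1663, 2354, 3046, 3738, 4430, 5122, 5814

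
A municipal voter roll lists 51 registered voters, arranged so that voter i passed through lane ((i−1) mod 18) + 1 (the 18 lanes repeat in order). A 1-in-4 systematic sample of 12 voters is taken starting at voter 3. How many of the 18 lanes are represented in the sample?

9

Consecutive selections differ by k = 4, so their lane numbers differ by 4 mod 18 = 4.
gcd(4, 18) = 2, so the sample visits 18/2 = 9 distinct residues mod 18.
Start 3 is lane 3; the lanes hit are 1, 3, 5, 7, 9, 11, 13, 15, 17.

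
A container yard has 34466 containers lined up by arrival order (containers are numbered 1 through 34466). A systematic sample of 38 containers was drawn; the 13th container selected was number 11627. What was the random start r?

k = 34466/38 = 907
r = 11627 − (13−1)×907 = 11627 − 10884 = 743

743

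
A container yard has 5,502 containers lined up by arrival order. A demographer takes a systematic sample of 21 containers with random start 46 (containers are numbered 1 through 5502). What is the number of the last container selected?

5286

k = 5502/21 = 262
21st selection = r + (21−1)·k = 46 + 20×262 = 46 + 5240 = 5286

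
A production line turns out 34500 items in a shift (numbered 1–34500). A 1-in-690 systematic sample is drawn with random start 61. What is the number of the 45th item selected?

k = 690
45th selection = r + (45−1)·k = 61 + 44×690 = 61 + 30360 = 30421

30421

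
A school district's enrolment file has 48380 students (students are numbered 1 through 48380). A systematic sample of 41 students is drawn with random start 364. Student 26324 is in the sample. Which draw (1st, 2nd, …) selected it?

23

k = 48380/41 = 1180
position = (26324 − 364)/1180 + 1 = 25960/1180 + 1 = 22 + 1 = 23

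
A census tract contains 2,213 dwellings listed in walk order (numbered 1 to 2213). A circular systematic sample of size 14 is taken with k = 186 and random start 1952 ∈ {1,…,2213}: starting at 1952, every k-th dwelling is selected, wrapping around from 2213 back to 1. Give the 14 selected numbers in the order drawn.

Selection 1: 1952
Selection 2: 1952 + 186 = 2138
Selection 3: 2138 + 186 = 2324 → 2324 − 2213 = 111
Selection 4: 111 + 186 = 297
Selection 5: 297 + 186 = 483
Selection 6: 483 + 186 = 669
Selection 7: 669 + 186 = 855
Selection 8: 855 + 186 = 1041
Selection 9: 1041 + 186 = 1227
Selection 10: 1227 + 186 = 1413
Selection 11: 1413 + 186 = 1599
Selection 12: 1599 + 186 = 1785
Selection 13: 1785 + 186 = 1971
Selection 14: 1971 + 186 = 2157

1952, 2138, 111, 297, 483, 669, 855, 1041, 1227, 1413, 1599, 1785, 1971, 2157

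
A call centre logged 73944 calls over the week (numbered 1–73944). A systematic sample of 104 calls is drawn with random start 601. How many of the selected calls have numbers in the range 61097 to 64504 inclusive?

4

k = 73944/104 = 711
First selection ≥ 61097: 601 + ⌈(61097−601)/711⌉·711 = 601 + 86×711 = 61747
Last selection ≤ 64504: 601 + ⌊(64504−601)/711⌋·711 = 601 + 89×711 = 63880
Count = 89 − 86 + 1 = 4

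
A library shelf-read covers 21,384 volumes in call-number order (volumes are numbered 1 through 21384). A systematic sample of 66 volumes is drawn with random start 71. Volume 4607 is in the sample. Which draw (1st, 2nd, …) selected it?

k = 21384/66 = 324
position = (4607 − 71)/324 + 1 = 4536/324 + 1 = 14 + 1 = 15

15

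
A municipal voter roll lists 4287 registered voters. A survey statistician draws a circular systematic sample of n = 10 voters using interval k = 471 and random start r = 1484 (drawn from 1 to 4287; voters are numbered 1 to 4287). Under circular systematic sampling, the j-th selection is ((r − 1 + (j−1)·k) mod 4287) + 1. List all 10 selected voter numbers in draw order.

1484, 1955, 2426, 2897, 3368, 3839, 23, 494, 965, 1436

Selection 1: 1484
Selection 2: 1484 + 471 = 1955
Selection 3: 1955 + 471 = 2426
Selection 4: 2426 + 471 = 2897
Selection 5: 2897 + 471 = 3368
Selection 6: 3368 + 471 = 3839
Selection 7: 3839 + 471 = 4310 → 4310 − 4287 = 23
Selection 8: 23 + 471 = 494
Selection 9: 494 + 471 = 965
Selection 10: 965 + 471 = 1436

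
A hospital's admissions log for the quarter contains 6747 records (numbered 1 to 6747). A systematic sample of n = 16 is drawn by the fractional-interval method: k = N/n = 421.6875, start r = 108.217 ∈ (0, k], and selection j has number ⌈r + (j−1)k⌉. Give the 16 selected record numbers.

j=1: r + 0k = 108.217 → ⌈·⌉ = 109
j=2: r + 1k = 529.9045 → ⌈·⌉ = 530
j=3: r + 2k = 951.592 → ⌈·⌉ = 952
j=4: r + 3k = 1373.2795 → ⌈·⌉ = 1374
j=5: r + 4k = 1794.967 → ⌈·⌉ = 1795
j=6: r + 5k = 2216.6545 → ⌈·⌉ = 2217
j=7: r + 6k = 2638.342 → ⌈·⌉ = 2639
j=8: r + 7k = 3060.0295 → ⌈·⌉ = 3061
j=9: r + 8k = 3481.717 → ⌈·⌉ = 3482
j=10: r + 9k = 3903.4045 → ⌈·⌉ = 3904
j=11: r + 10k = 4325.092 → ⌈·⌉ = 4326
j=12: r + 11k = 4746.7795 → ⌈·⌉ = 4747
j=13: r + 12k = 5168.467 → ⌈·⌉ = 5169
j=14: r + 13k = 5590.1545 → ⌈·⌉ = 5591
j=15: r + 14k = 6011.842 → ⌈·⌉ = 6012
j=16: r + 15k = 6433.5295 → ⌈·⌉ = 6434

109, 530, 952, 1374, 1795, 2217, 2639, 3061, 3482, 3904, 4326, 4747, 5169, 5591, 6012, 6434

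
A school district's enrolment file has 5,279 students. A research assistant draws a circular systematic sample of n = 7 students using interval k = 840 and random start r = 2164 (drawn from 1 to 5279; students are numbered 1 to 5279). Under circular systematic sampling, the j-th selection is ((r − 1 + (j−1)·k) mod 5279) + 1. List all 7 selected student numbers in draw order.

2164, 3004, 3844, 4684, 245, 1085, 1925

Selection 1: 2164
Selection 2: 2164 + 840 = 3004
Selection 3: 3004 + 840 = 3844
Selection 4: 3844 + 840 = 4684
Selection 5: 4684 + 840 = 5524 → 5524 − 5279 = 245
Selection 6: 245 + 840 = 1085
Selection 7: 1085 + 840 = 1925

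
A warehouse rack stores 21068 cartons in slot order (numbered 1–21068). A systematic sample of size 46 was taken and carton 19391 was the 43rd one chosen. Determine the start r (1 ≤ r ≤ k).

155

k = 21068/46 = 458
r = 19391 − (43−1)×458 = 19391 − 19236 = 155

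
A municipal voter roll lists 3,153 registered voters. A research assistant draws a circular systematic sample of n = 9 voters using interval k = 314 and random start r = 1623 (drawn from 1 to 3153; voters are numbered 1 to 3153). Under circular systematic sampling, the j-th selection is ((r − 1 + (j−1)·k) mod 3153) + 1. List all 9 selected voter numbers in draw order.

1623, 1937, 2251, 2565, 2879, 40, 354, 668, 982

Selection 1: 1623
Selection 2: 1623 + 314 = 1937
Selection 3: 1937 + 314 = 2251
Selection 4: 2251 + 314 = 2565
Selection 5: 2565 + 314 = 2879
Selection 6: 2879 + 314 = 3193 → 3193 − 3153 = 40
Selection 7: 40 + 314 = 354
Selection 8: 354 + 314 = 668
Selection 9: 668 + 314 = 982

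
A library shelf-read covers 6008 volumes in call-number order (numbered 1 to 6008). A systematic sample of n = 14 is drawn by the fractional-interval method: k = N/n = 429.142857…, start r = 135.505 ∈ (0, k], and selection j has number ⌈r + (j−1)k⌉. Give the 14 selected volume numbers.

136, 565, 994, 1423, 1853, 2282, 2711, 3140, 3569, 3998, 4427, 4857, 5286, 5715

j=1: r + 0k = 135.505 → ⌈·⌉ = 136
j=2: r + 1k = 564.647857… → ⌈·⌉ = 565
j=3: r + 2k = 993.790714… → ⌈·⌉ = 994
j=4: r + 3k = 1422.933571… → ⌈·⌉ = 1423
j=5: r + 4k = 1852.076428… → ⌈·⌉ = 1853
j=6: r + 5k = 2281.219285… → ⌈·⌉ = 2282
j=7: r + 6k = 2710.362142… → ⌈·⌉ = 2711
j=8: r + 7k = 3139.505 → ⌈·⌉ = 3140
j=9: r + 8k = 3568.647857… → ⌈·⌉ = 3569
j=10: r + 9k = 3997.790714… → ⌈·⌉ = 3998
j=11: r + 10k = 4426.933571… → ⌈·⌉ = 4427
j=12: r + 11k = 4856.076428… → ⌈·⌉ = 4857
j=13: r + 12k = 5285.219285… → ⌈·⌉ = 5286
j=14: r + 13k = 5714.362142… → ⌈·⌉ = 5715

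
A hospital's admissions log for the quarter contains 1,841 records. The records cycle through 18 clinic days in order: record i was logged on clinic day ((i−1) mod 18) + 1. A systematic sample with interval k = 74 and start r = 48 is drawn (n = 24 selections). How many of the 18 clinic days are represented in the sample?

Consecutive selections differ by k = 74, so their clinic day numbers differ by 74 mod 18 = 2.
gcd(74, 18) = 2, so the sample visits 18/2 = 9 distinct residues mod 18.
Start 48 is clinic day 12; the clinic days hit are 2, 4, 6, 8, 10, 12, 14, 16, 18.

9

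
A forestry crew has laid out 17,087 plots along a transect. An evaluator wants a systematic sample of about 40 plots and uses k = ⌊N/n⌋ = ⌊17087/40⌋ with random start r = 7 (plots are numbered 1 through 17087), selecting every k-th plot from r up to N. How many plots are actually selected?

41

k = ⌊17087/40⌋ = 427
Achieved size = ⌊(17087 − 7)/427⌋ + 1 = ⌊17080/427⌋ + 1 = 40 + 1 = 41
(last selection: 7 + 40×427 = 17087 ≤ 17087; next would be 17514 > 17087)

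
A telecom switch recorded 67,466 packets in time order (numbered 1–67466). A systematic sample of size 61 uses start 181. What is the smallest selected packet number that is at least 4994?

k = 67466/61 = 1106
Steps past start: ⌈(4994 − 181)/1106⌉ = ⌈4813/1106⌉ = 5
Selected packet: 181 + 5×1106 = 5711

5711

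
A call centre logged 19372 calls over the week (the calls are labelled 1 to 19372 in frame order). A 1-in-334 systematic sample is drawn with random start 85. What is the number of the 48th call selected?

15783

k = 334
48th selection = r + (48−1)·k = 85 + 47×334 = 85 + 15698 = 15783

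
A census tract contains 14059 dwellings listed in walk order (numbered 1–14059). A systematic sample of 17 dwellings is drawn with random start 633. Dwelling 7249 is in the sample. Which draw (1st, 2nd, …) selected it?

9

k = 14059/17 = 827
position = (7249 − 633)/827 + 1 = 6616/827 + 1 = 8 + 1 = 9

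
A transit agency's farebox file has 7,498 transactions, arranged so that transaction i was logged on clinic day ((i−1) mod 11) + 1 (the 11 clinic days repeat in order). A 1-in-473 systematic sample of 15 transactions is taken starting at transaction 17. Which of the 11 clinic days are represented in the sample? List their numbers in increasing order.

6

Consecutive selections differ by k = 473, so their clinic day numbers differ by 473 mod 11 = 0.
gcd(473, 11) = 11, so the sample visits 11/11 = 1 distinct residues mod 11.
Start 17 is clinic day 6; the clinic days hit are 6.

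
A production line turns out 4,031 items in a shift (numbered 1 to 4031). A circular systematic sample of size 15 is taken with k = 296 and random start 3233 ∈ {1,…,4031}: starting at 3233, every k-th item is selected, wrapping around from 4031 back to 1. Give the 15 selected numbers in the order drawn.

Selection 1: 3233
Selection 2: 3233 + 296 = 3529
Selection 3: 3529 + 296 = 3825
Selection 4: 3825 + 296 = 4121 → 4121 − 4031 = 90
Selection 5: 90 + 296 = 386
Selection 6: 386 + 296 = 682
Selection 7: 682 + 296 = 978
Selection 8: 978 + 296 = 1274
Selection 9: 1274 + 296 = 1570
Selection 10: 1570 + 296 = 1866
Selection 11: 1866 + 296 = 2162
Selection 12: 2162 + 296 = 2458
Selection 13: 2458 + 296 = 2754
Selection 14: 2754 + 296 = 3050
Selection 15: 3050 + 296 = 3346

3233, 3529, 3825, 90, 386, 682, 978, 1274, 1570, 1866, 2162, 2458, 2754, 3050, 3346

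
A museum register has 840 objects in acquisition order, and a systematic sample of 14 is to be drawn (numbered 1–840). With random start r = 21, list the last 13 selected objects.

81, 141, 201, 261, 321, 381, 441, 501, 561, 621, 681, 741, 801

k = N/n = 840/14 = 60
2nd selection = 21 + 1×60 = 81
3rd: 81 + 60 = 141
4th: 141 + 60 = 201
5th: 201 + 60 = 261
6th: 261 + 60 = 321
7th: 321 + 60 = 381
8th: 381 + 60 = 441
9th: 441 + 60 = 501
10th: 501 + 60 = 561
11th: 561 + 60 = 621
12th: 621 + 60 = 681
13th: 681 + 60 = 741
14th: 741 + 60 = 801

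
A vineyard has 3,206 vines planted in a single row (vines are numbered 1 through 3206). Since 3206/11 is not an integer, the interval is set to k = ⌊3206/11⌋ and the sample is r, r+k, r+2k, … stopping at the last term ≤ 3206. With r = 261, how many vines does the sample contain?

k = ⌊3206/11⌋ = 291
Achieved size = ⌊(3206 − 261)/291⌋ + 1 = ⌊2945/291⌋ + 1 = 10 + 1 = 11
(last selection: 261 + 10×291 = 3171 ≤ 3206; next would be 3462 > 3206)

11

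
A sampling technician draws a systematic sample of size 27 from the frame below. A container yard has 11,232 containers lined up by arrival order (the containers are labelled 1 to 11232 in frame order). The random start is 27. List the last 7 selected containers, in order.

8347, 8763, 9179, 9595, 10011, 10427, 10843

k = N/n = 11232/27 = 416
21st selection = 27 + 20×416 = 8347
22nd: 8347 + 416 = 8763
23rd: 8763 + 416 = 9179
24th: 9179 + 416 = 9595
25th: 9595 + 416 = 10011
26th: 10011 + 416 = 10427
27th: 10427 + 416 = 10843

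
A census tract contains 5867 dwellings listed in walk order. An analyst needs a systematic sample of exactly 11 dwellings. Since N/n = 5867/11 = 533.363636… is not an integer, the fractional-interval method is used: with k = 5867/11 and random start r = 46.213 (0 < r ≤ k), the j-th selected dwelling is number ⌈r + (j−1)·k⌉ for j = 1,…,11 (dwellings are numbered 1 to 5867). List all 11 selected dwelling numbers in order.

47, 580, 1113, 1647, 2180, 2714, 3247, 3780, 4314, 4847, 5380

j=1: r + 0k = 46.213 → ⌈·⌉ = 47
j=2: r + 1k = 579.576636… → ⌈·⌉ = 580
j=3: r + 2k = 1112.940272… → ⌈·⌉ = 1113
j=4: r + 3k = 1646.303909… → ⌈·⌉ = 1647
j=5: r + 4k = 2179.667545… → ⌈·⌉ = 2180
j=6: r + 5k = 2713.031181… → ⌈·⌉ = 2714
j=7: r + 6k = 3246.394818… → ⌈·⌉ = 3247
j=8: r + 7k = 3779.758454… → ⌈·⌉ = 3780
j=9: r + 8k = 4313.122090… → ⌈·⌉ = 4314
j=10: r + 9k = 4846.485727… → ⌈·⌉ = 4847
j=11: r + 10k = 5379.849363… → ⌈·⌉ = 5380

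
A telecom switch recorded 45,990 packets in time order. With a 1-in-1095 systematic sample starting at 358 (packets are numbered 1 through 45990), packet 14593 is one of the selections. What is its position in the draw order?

14

k = 1095
position = (14593 − 358)/1095 + 1 = 14235/1095 + 1 = 13 + 1 = 14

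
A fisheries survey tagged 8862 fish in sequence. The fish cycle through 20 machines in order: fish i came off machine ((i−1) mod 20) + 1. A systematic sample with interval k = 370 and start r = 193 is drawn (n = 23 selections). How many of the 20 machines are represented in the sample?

2

Consecutive selections differ by k = 370, so their machine numbers differ by 370 mod 20 = 10.
gcd(370, 20) = 10, so the sample visits 20/10 = 2 distinct residues mod 20.
Start 193 is machine 13; the machines hit are 3, 13.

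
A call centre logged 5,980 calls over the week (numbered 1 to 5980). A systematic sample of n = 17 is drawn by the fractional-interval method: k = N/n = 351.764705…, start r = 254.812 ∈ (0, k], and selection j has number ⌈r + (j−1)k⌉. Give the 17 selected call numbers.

255, 607, 959, 1311, 1662, 2014, 2366, 2718, 3069, 3421, 3773, 4125, 4476, 4828, 5180, 5532, 5884

j=1: r + 0k = 254.812 → ⌈·⌉ = 255
j=2: r + 1k = 606.576705… → ⌈·⌉ = 607
j=3: r + 2k = 958.341411… → ⌈·⌉ = 959
j=4: r + 3k = 1310.106117… → ⌈·⌉ = 1311
j=5: r + 4k = 1661.870823… → ⌈·⌉ = 1662
j=6: r + 5k = 2013.635529… → ⌈·⌉ = 2014
j=7: r + 6k = 2365.400235… → ⌈·⌉ = 2366
j=8: r + 7k = 2717.164941… → ⌈·⌉ = 2718
j=9: r + 8k = 3068.929647… → ⌈·⌉ = 3069
j=10: r + 9k = 3420.694352… → ⌈·⌉ = 3421
j=11: r + 10k = 3772.459058… → ⌈·⌉ = 3773
j=12: r + 11k = 4124.223764… → ⌈·⌉ = 4125
j=13: r + 12k = 4475.988470… → ⌈·⌉ = 4476
j=14: r + 13k = 4827.753176… → ⌈·⌉ = 4828
j=15: r + 14k = 5179.517882… → ⌈·⌉ = 5180
j=16: r + 15k = 5531.282588… → ⌈·⌉ = 5532
j=17: r + 16k = 5883.047294… → ⌈·⌉ = 5884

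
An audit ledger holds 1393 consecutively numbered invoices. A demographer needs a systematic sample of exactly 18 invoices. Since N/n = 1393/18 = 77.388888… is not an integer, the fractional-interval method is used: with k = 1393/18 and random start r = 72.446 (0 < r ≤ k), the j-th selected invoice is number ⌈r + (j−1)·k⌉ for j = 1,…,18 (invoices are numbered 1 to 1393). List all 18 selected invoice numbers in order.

73, 150, 228, 305, 383, 460, 537, 615, 692, 769, 847, 924, 1002, 1079, 1156, 1234, 1311, 1389

j=1: r + 0k = 72.446 → ⌈·⌉ = 73
j=2: r + 1k = 149.834888… → ⌈·⌉ = 150
j=3: r + 2k = 227.223777… → ⌈·⌉ = 228
j=4: r + 3k = 304.612666… → ⌈·⌉ = 305
j=5: r + 4k = 382.001555… → ⌈·⌉ = 383
j=6: r + 5k = 459.390444… → ⌈·⌉ = 460
j=7: r + 6k = 536.779333… → ⌈·⌉ = 537
j=8: r + 7k = 614.168222… → ⌈·⌉ = 615
j=9: r + 8k = 691.557111… → ⌈·⌉ = 692
j=10: r + 9k = 768.946 → ⌈·⌉ = 769
j=11: r + 10k = 846.334888… → ⌈·⌉ = 847
j=12: r + 11k = 923.723777… → ⌈·⌉ = 924
j=13: r + 12k = 1001.112666… → ⌈·⌉ = 1002
j=14: r + 13k = 1078.501555… → ⌈·⌉ = 1079
j=15: r + 14k = 1155.890444… → ⌈·⌉ = 1156
j=16: r + 15k = 1233.279333… → ⌈·⌉ = 1234
j=17: r + 16k = 1310.668222… → ⌈·⌉ = 1311
j=18: r + 17k = 1388.057111… → ⌈·⌉ = 1389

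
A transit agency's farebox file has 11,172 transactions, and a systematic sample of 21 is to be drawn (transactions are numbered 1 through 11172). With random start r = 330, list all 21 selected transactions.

k = N/n = 11172/21 = 532
transaction 1: 330
transaction 2: 330 + 532 = 862
transaction 3: 862 + 532 = 1394
transaction 4: 1394 + 532 = 1926
transaction 5: 1926 + 532 = 2458
transaction 6: 2458 + 532 = 2990
transaction 7: 2990 + 532 = 3522
transaction 8: 3522 + 532 = 4054
transaction 9: 4054 + 532 = 4586
transaction 10: 4586 + 532 = 5118
transaction 11: 5118 + 532 = 5650
transaction 12: 5650 + 532 = 6182
transaction 13: 6182 + 532 = 6714
transaction 14: 6714 + 532 = 7246
transaction 15: 7246 + 532 = 7778
transaction 16: 7778 + 532 = 8310
transaction 17: 8310 + 532 = 8842
transaction 18: 8842 + 532 = 9374
transaction 19: 9374 + 532 = 9906
transaction 20: 9906 + 532 = 10438
transaction 21: 10438 + 532 = 10970

330, 862, 1394, 1926, 2458, 2990, 3522, 4054, 4586, 5118, 5650, 6182, 6714, 7246, 7778, 8310, 8842, 9374, 9906, 10438, 10970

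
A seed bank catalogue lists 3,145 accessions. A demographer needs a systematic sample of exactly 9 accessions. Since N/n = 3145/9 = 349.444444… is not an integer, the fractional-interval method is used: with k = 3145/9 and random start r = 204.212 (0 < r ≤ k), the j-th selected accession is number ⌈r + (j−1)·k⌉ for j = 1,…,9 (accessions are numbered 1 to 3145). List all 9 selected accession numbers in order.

j=1: r + 0k = 204.212 → ⌈·⌉ = 205
j=2: r + 1k = 553.656444… → ⌈·⌉ = 554
j=3: r + 2k = 903.100888… → ⌈·⌉ = 904
j=4: r + 3k = 1252.545333… → ⌈·⌉ = 1253
j=5: r + 4k = 1601.989777… → ⌈·⌉ = 1602
j=6: r + 5k = 1951.434222… → ⌈·⌉ = 1952
j=7: r + 6k = 2300.878666… → ⌈·⌉ = 2301
j=8: r + 7k = 2650.323111… → ⌈·⌉ = 2651
j=9: r + 8k = 2999.767555… → ⌈·⌉ = 3000

205, 554, 904, 1253, 1602, 1952, 2301, 2651, 3000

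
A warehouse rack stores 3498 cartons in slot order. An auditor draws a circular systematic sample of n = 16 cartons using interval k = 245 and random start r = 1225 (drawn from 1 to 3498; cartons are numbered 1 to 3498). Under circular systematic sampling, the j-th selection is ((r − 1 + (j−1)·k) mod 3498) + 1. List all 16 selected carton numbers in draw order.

1225, 1470, 1715, 1960, 2205, 2450, 2695, 2940, 3185, 3430, 177, 422, 667, 912, 1157, 1402

Selection 1: 1225
Selection 2: 1225 + 245 = 1470
Selection 3: 1470 + 245 = 1715
Selection 4: 1715 + 245 = 1960
Selection 5: 1960 + 245 = 2205
Selection 6: 2205 + 245 = 2450
Selection 7: 2450 + 245 = 2695
Selection 8: 2695 + 245 = 2940
Selection 9: 2940 + 245 = 3185
Selection 10: 3185 + 245 = 3430
Selection 11: 3430 + 245 = 3675 → 3675 − 3498 = 177
Selection 12: 177 + 245 = 422
Selection 13: 422 + 245 = 667
Selection 14: 667 + 245 = 912
Selection 15: 912 + 245 = 1157
Selection 16: 1157 + 245 = 1402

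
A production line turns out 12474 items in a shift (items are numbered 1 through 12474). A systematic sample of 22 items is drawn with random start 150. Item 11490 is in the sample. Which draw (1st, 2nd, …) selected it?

21

k = 12474/22 = 567
position = (11490 − 150)/567 + 1 = 11340/567 + 1 = 20 + 1 = 21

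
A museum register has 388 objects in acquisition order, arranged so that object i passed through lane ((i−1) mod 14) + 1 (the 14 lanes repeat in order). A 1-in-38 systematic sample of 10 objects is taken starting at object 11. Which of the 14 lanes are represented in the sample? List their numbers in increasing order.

Consecutive selections differ by k = 38, so their lane numbers differ by 38 mod 14 = 10.
gcd(38, 14) = 2, so the sample visits 14/2 = 7 distinct residues mod 14.
Start 11 is lane 11; the lanes hit are 1, 3, 5, 7, 9, 11, 13.

1, 3, 5, 7, 9, 11, 13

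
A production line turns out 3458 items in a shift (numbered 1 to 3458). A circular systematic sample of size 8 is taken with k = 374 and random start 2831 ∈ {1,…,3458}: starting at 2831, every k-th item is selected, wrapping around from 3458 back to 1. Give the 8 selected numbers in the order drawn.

Selection 1: 2831
Selection 2: 2831 + 374 = 3205
Selection 3: 3205 + 374 = 3579 → 3579 − 3458 = 121
Selection 4: 121 + 374 = 495
Selection 5: 495 + 374 = 869
Selection 6: 869 + 374 = 1243
Selection 7: 1243 + 374 = 1617
Selection 8: 1617 + 374 = 1991

2831, 3205, 121, 495, 869, 1243, 1617, 1991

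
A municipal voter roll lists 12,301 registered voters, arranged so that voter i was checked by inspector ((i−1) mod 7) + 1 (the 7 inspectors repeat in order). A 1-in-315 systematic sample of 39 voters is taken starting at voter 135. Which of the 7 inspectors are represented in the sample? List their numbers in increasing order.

Consecutive selections differ by k = 315, so their inspector numbers differ by 315 mod 7 = 0.
gcd(315, 7) = 7, so the sample visits 7/7 = 1 distinct residues mod 7.
Start 135 is inspector 2; the inspectors hit are 2.

2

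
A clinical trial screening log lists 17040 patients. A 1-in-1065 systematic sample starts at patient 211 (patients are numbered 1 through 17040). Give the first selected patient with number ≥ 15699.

k = 1065
Steps past start: ⌈(15699 − 211)/1065⌉ = ⌈15488/1065⌉ = 15
Selected patient: 211 + 15×1065 = 16186

16186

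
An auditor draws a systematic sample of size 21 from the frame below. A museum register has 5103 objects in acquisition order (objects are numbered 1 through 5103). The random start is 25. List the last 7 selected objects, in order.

3427, 3670, 3913, 4156, 4399, 4642, 4885

k = N/n = 5103/21 = 243
15th selection = 25 + 14×243 = 3427
16th: 3427 + 243 = 3670
17th: 3670 + 243 = 3913
18th: 3913 + 243 = 4156
19th: 4156 + 243 = 4399
20th: 4399 + 243 = 4642
21st: 4642 + 243 = 4885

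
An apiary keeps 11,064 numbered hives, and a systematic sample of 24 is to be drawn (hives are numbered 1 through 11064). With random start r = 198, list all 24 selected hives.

k = N/n = 11064/24 = 461
hive 1: 198
hive 2: 198 + 461 = 659
hive 3: 659 + 461 = 1120
hive 4: 1120 + 461 = 1581
hive 5: 1581 + 461 = 2042
hive 6: 2042 + 461 = 2503
hive 7: 2503 + 461 = 2964
hive 8: 2964 + 461 = 3425
hive 9: 3425 + 461 = 3886
hive 10: 3886 + 461 = 4347
hive 11: 4347 + 461 = 4808
hive 12: 4808 + 461 = 5269
hive 13: 5269 + 461 = 5730
hive 14: 5730 + 461 = 6191
hive 15: 6191 + 461 = 6652
hive 16: 6652 + 461 = 7113
hive 17: 7113 + 461 = 7574
hive 18: 7574 + 461 = 8035
hive 19: 8035 + 461 = 8496
hive 20: 8496 + 461 = 8957
hive 21: 8957 + 461 = 9418
hive 22: 9418 + 461 = 9879
hive 23: 9879 + 461 = 10340
hive 24: 10340 + 461 = 10801

198, 659, 1120, 1581, 2042, 2503, 2964, 3425, 3886, 4347, 4808, 5269, 5730, 6191, 6652, 7113, 7574, 8035, 8496, 8957, 9418, 9879, 10340, 10801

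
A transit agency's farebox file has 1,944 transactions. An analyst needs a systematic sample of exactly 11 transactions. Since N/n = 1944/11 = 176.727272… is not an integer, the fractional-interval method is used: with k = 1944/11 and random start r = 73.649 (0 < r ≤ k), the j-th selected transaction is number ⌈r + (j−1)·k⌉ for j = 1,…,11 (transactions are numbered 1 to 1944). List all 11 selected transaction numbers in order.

j=1: r + 0k = 73.649 → ⌈·⌉ = 74
j=2: r + 1k = 250.376272… → ⌈·⌉ = 251
j=3: r + 2k = 427.103545… → ⌈·⌉ = 428
j=4: r + 3k = 603.830818… → ⌈·⌉ = 604
j=5: r + 4k = 780.558090… → ⌈·⌉ = 781
j=6: r + 5k = 957.285363… → ⌈·⌉ = 958
j=7: r + 6k = 1134.012636… → ⌈·⌉ = 1135
j=8: r + 7k = 1310.739909… → ⌈·⌉ = 1311
j=9: r + 8k = 1487.467181… → ⌈·⌉ = 1488
j=10: r + 9k = 1664.194454… → ⌈·⌉ = 1665
j=11: r + 10k = 1840.921727… → ⌈·⌉ = 1841

74, 251, 428, 604, 781, 958, 1135, 1311, 1488, 1665, 1841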